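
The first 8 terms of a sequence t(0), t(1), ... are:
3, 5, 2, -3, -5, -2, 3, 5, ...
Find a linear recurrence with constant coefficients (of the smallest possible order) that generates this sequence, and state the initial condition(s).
Look for the lowest-order linear relation among consecutive terms.
Observation: t(n) - 1·t(n-1) - (-1)·t(n-2) = 0 holds for the shown terms, and no order-1 relation t(n) = α·t(n-1) + β fits.
Check at n=3: 1·2 + (-1)·5 = -3. ✓

t(n) = t(n-1) - t(n-2), t(0) = 3, t(1) = 5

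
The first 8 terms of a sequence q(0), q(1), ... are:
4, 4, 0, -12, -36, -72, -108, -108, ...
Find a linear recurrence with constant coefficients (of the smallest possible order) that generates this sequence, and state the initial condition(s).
Look for the lowest-order linear relation among consecutive terms.
Observation: q(n) - 3·q(n-1) - (-3)·q(n-2) = 0 holds for the shown terms, and no order-1 relation q(n) = α·q(n-1) + β fits.
Check at n=3: 3·0 + (-3)·4 = -12. ✓

q(n) = 3q(n-1) - 3q(n-2), q(0) = 4, q(1) = 4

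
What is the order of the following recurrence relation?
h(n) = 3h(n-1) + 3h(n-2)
The order is the largest lag k for which h(n-k) appears. Here the deepest term is h(n-2), so the order is 2.

Order 2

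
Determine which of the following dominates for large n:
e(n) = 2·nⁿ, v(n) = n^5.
Comparing growth rates:
Growth-rate hierarchy: log n ≺ any polynomial ≺ any exponential cⁿ (c>1) ≺ n! ≺ nⁿ.
super-exponential nⁿ dominates polynomial degree 5 asymptotically.

e(n) grows faster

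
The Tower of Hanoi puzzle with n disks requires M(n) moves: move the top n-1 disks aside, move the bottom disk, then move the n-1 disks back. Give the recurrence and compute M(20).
Moving n disks = move the top n-1 disks aside (M(n-1) moves) + move the largest disk (1 move) + move the n-1 disks back on top (M(n-1) moves), so M(n) = 2M(n-1) + 1, with M(1) = 1 (a single disk takes one move).
First terms: 1, 3, 7, 15, 31, 63, … — each is one less than a power of 2. Indeed M(n) + 1 = 2(M(n-1) + 1) with M(1) + 1 = 2, so M(n) + 1 = 2ⁿ and M(n) = 2ⁿ - 1.
Hence M(20) = 2^20 - 1 = 1048576 - 1 = 1048575.

M(n) = 2M(n-1) + 1, M(1) = 1; M(20) = 1048575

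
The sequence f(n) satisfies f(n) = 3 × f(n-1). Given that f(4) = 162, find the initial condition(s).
In general f(n) = 3ⁿ · f(0). At n = 4: f(0) = f(4) / 3^4 = 162 / 81 = 2.

f(0) = 2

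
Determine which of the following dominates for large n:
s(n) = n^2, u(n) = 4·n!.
Comparing growth rates:
Growth-rate hierarchy: log n ≺ any polynomial ≺ any exponential cⁿ (c>1) ≺ n! ≺ nⁿ.
factorial dominates polynomial degree 2 asymptotically.

u(n) grows faster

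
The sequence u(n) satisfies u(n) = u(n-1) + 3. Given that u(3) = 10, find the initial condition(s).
u(3) = u(0) + 3·3, so u(0) = 10 - 9 = 1.

u(0) = 1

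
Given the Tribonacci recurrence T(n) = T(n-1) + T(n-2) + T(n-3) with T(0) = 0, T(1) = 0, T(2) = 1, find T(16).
Computing the sequence terms:
0, 0, 1, 1, 2, 4, 7, 13, 24, 44, 81, 149, 274, 504, 927, 1705, 3136

3136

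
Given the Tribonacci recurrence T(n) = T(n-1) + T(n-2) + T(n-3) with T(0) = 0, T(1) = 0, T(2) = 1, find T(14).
Computing the sequence terms:
0, 0, 1, 1, 2, 4, 7, 13, 24, 44, 81, 149, 274, 504, 927

927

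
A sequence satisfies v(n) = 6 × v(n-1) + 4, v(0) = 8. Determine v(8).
Computing step by step:
v(0) = 8
v(1) = 6 × 8 + 4 = 52
v(2) = 6 × 52 + 4 = 316
v(3) = 6 × 316 + 4 = 1900
v(4) = 6 × 1900 + 4 = 11404
v(5) = 6 × 11404 + 4 = 68428
v(6) = 6 × 68428 + 4 = 410572
v(7) = 6 × 410572 + 4 = 2463436
v(8) = 6 × 2463436 + 4 = 14780620

14780620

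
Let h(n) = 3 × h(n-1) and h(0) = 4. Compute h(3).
Computing step by step:
h(0) = 4
h(1) = 3 × 4 = 12
h(2) = 3 × 12 = 36
h(3) = 3 × 36 = 108

108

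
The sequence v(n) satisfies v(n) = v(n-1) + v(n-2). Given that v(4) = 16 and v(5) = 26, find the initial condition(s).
Work backwards using v(k) = v(k+2) - v(k+1):
v(3) = v(5) - v(4) = 26 - 16 = 10
v(2) = v(4) - v(3) = 16 - 10 = 6
v(1) = v(3) - v(2) = 10 - 6 = 4
v(0) = v(2) - v(1) = 6 - 4 = 2

v(0) = 2, v(1) = 4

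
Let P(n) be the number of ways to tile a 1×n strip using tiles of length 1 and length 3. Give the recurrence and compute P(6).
Condition on the last tile: it has length 1 (leaving a 1×(n-1) strip) or length 3 (leaving a 1×(n-3) strip), so P(n) = P(n-1) + P(n-3) (order-3 linear recurrence).
For 0 ≤ i < 3 only unit tiles fit, so P(i) = 1.
Iterating the recurrence: P(3) = 2, P(4) = 3, P(5) = 4, P(6) = 6.

P(n) = P(n-1) + P(n-3), with P(i) = 1 for 0 ≤ i < 3; P(6) = 6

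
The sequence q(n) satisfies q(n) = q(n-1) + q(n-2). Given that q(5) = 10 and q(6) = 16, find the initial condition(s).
Work backwards using q(k) = q(k+2) - q(k+1):
q(4) = q(6) - q(5) = 16 - 10 = 6
q(3) = q(5) - q(4) = 10 - 6 = 4
q(2) = q(4) - q(3) = 6 - 4 = 2
q(1) = q(3) - q(2) = 4 - 2 = 2
q(0) = q(2) - q(1) = 2 - 2 = 0

q(0) = 0, q(1) = 2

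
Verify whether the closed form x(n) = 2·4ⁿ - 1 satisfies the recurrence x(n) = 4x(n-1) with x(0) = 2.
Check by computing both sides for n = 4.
From the recurrence with x(0) = 2:
  x(0) = 2, x(1) = 8, x(2) = 32, x(3) = 128, x(4) = 512
  so the recurrence gives x(4) = 512.
From the proposed closed form x(n) = 2·4ⁿ - 1:
  x(4) = 511.
The recurrence gives 512 but the closed form gives 511, so the closed form does not satisfy the recurrence.

No, the closed form is incorrect.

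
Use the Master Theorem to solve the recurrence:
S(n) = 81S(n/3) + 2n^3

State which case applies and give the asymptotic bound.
Master Theorem template: S(n) = a·S(n/b) + f(n).
Here: a=81, b=3, f(n)=2n^3
Compute log_b(a) = log_3(81) = 4.
f(n) = 2n^3 = O(n^(4-ε)) with ε = 1. Case 1: S(n) = Θ(n^log_b(a)) = Θ(n^4).

Case 1: S(n) = Θ(n^4)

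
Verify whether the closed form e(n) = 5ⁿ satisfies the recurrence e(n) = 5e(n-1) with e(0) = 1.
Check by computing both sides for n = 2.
From the recurrence with e(0) = 1:
  e(0) = 1, e(1) = 5, e(2) = 25
  so the recurrence gives e(2) = 25.
From the proposed closed form e(n) = 5ⁿ:
  e(2) = 25.
Both sides give 25 at n = 2, and the initial condition(s) match, so the closed form is consistent.

Yes, the closed form is correct.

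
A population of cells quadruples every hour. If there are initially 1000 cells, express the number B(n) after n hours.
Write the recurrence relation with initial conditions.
Each hour multiplies the count by 4, so the count after n hours depends only on the count after n-1 hours: B(n) = 4 × B(n-1). The starting count gives B(0) = 1000.
Unrolling n times gives the closed form B(n) = 1000 × 4ⁿ.

B(n) = 4 × B(n-1), B(0) = 1000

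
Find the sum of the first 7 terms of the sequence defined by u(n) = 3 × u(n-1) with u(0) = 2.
Computing the sequence terms: 2, 6, 18, 54, 162, 486, 1458
Adding these values together:

2186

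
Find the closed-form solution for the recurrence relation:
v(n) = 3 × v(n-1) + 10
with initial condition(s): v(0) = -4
Recurrence: v(n) = 3 × v(n-1) + 10, initial: v(0) = -4.
Try v(n) = A·3ⁿ + C. Substituting: A·3ⁿ + C = 3(A·3ⁿ⁻¹ + C) + 10 = A·3ⁿ + 3C + 10, so C = 3C + 10, giving C = -5. Then v(0) = A - 5 = -4 gives A = 1.

v(n) = 3ⁿ - 5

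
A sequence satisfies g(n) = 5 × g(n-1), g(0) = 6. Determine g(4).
Computing step by step:
g(0) = 6
g(1) = 5 × 6 = 30
g(2) = 5 × 30 = 150
g(3) = 5 × 150 = 750
g(4) = 5 × 750 = 3750

3750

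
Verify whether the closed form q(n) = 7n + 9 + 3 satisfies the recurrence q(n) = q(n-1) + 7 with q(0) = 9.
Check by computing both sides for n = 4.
From the recurrence with q(0) = 9:
  q(0) = 9, q(1) = 16, q(2) = 23, q(3) = 30, q(4) = 37
  so the recurrence gives q(4) = 37.
From the proposed closed form q(n) = 7n + 9 + 3:
  q(4) = 40.
The recurrence gives 37 but the closed form gives 40, so the closed form does not satisfy the recurrence.

No, the closed form is incorrect.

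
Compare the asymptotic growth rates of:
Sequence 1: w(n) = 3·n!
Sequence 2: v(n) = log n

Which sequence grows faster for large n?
Comparing growth rates:
Growth-rate hierarchy: log n ≺ any polynomial ≺ any exponential cⁿ (c>1) ≺ n! ≺ nⁿ.
factorial dominates logarithmic asymptotically.

w(n) grows faster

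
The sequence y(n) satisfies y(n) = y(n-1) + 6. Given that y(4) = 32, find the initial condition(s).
y(4) = y(0) + 4·6, so y(0) = 32 - 24 = 8.

y(0) = 8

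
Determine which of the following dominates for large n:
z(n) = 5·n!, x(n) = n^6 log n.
Comparing growth rates:
Growth-rate hierarchy: log n ≺ any polynomial ≺ any exponential cⁿ (c>1) ≺ n! ≺ nⁿ.
factorial dominates polynomial degree 6 (with log factor) asymptotically.

z(n) grows faster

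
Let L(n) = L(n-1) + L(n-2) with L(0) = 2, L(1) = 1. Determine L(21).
Computing the sequence terms:
2, 1, 3, 4, 7, 11, 18, 29, 47, 76, 123, 199, 322, 521, 843, 1364, 2207, 3571, 5778, 9349, 15127, 24476

24476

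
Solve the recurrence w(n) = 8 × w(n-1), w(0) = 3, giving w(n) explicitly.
Recurrence: w(n) = 8 × w(n-1), initial: w(0) = 3.
Each term is 8 times the previous, so this is geometric with ratio 8. After n steps: w(n) = w(0)·8ⁿ = 3·8ⁿ.

w(n) = 3·8ⁿ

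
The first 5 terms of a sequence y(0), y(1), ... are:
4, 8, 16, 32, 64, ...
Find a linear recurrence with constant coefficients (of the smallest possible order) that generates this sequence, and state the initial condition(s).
Look for the lowest-order linear relation among consecutive terms.
Observation: each term is 2× the previous.
Check at n=2: 2·8 = 16. ✓

y(n) = 2 × y(n-1), y(0) = 4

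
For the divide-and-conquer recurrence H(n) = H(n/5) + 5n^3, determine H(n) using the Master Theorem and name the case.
Master Theorem template: H(n) = a·H(n/b) + f(n).
Here: a=1, b=5, f(n)=5n^3
Compute log_b(a) = log_5(1) = 0.
f(n) = 5n^3 = Ω(n^(0+ε)) with ε = 3, and the regularity condition holds (a·f(n/b) = (a/b^3)·f(n) with a/b^3 = 5^-3 < 1). Case 3: H(n) = Θ(f(n)) = Θ(n^3).

Case 3: H(n) = Θ(n^3)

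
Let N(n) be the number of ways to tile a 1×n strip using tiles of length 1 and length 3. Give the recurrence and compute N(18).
Condition on the last tile: it has length 1 (leaving a 1×(n-1) strip) or length 3 (leaving a 1×(n-3) strip), so N(n) = N(n-1) + N(n-3) (order-3 linear recurrence).
For 0 ≤ i < 3 only unit tiles fit, so N(i) = 1.
Iterating the recurrence: N(3) = 2, N(4) = 3, N(5) = 4, N(6) = 6, N(7) = 9, N(8) = 13, N(9) = 19, N(10) = 28, N(11) = 41, N(12) = 60, N(13) = 88, N(14) = 129, N(15) = 189, N(16) = 277, N(17) = 406, N(18) = 595.

N(n) = N(n-1) + N(n-3), with N(i) = 1 for 0 ≤ i < 3; N(18) = 595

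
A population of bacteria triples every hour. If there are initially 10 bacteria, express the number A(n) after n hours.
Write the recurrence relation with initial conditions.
Each hour multiplies the count by 3, so the count after n hours depends only on the count after n-1 hours: A(n) = 3 × A(n-1). The starting count gives A(0) = 10.
Unrolling n times gives the closed form A(n) = 10 × 3ⁿ.

A(n) = 3 × A(n-1), A(0) = 10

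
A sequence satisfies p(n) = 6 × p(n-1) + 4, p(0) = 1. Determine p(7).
Computing step by step:
p(0) = 1
p(1) = 6 × 1 + 4 = 10
p(2) = 6 × 10 + 4 = 64
p(3) = 6 × 64 + 4 = 388
p(4) = 6 × 388 + 4 = 2332
p(5) = 6 × 2332 + 4 = 13996
p(6) = 6 × 13996 + 4 = 83980
p(7) = 6 × 83980 + 4 = 503884

503884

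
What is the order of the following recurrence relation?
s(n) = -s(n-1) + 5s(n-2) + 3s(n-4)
The order is the largest lag k for which s(n-k) appears. Here the deepest term is s(n-4), so the order is 4.

Order 4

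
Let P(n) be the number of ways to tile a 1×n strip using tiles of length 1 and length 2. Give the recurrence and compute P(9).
Condition on the last tile: it has length 1 (leaving a 1×(n-1) strip) or length 2 (leaving a 1×(n-2) strip), so P(n) = P(n-1) + P(n-2) (order-2 linear recurrence).
For 0 ≤ i < 2 only unit tiles fit, so P(i) = 1.
Iterating the recurrence: P(2) = 2, P(3) = 3, P(4) = 5, P(5) = 8, P(6) = 13, P(7) = 21, P(8) = 34, P(9) = 55.

P(n) = P(n-1) + P(n-2), with P(i) = 1 for 0 ≤ i < 2; P(9) = 55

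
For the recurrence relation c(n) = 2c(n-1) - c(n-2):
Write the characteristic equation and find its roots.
Substitute c(n) = rⁿ and divide through by rⁿ⁻²: r² - 2r + 1 = 0
Factor: (r - 1)² = 0, so r = 1 (double root).
General solution: c(n) = (A + Bn)·1ⁿ

Characteristic: r² - 2r + 1 = 0, Roots: r = 1 (double root)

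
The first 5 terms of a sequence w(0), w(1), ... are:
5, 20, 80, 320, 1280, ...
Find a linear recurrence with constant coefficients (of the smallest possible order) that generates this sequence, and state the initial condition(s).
Look for the lowest-order linear relation among consecutive terms.
Observation: each term is 4× the previous.
Check at n=2: 4·20 = 80. ✓

w(n) = 4 × w(n-1), w(0) = 5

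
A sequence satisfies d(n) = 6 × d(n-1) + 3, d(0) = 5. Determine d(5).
Computing step by step:
d(0) = 5
d(1) = 6 × 5 + 3 = 33
d(2) = 6 × 33 + 3 = 201
d(3) = 6 × 201 + 3 = 1209
d(4) = 6 × 1209 + 3 = 7257
d(5) = 6 × 7257 + 3 = 43545

43545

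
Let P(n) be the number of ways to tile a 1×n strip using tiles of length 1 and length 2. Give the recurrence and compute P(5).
Condition on the last tile: it has length 1 (leaving a 1×(n-1) strip) or length 2 (leaving a 1×(n-2) strip), so P(n) = P(n-1) + P(n-2) (order-2 linear recurrence).
For 0 ≤ i < 2 only unit tiles fit, so P(i) = 1.
Iterating the recurrence: P(2) = 2, P(3) = 3, P(4) = 5, P(5) = 8.

P(n) = P(n-1) + P(n-2), with P(i) = 1 for 0 ≤ i < 2; P(5) = 8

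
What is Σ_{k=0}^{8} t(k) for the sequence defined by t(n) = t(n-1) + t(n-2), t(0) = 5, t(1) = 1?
Computing the sequence terms: 5, 1, 6, 7, 13, 20, 33, 53, 86
Adding these values together:

224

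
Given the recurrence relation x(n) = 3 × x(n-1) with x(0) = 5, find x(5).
Computing step by step:
x(0) = 5
x(1) = 3 × 5 = 15
x(2) = 3 × 15 = 45
x(3) = 3 × 45 = 135
x(4) = 3 × 135 = 405
x(5) = 3 × 405 = 1215

1215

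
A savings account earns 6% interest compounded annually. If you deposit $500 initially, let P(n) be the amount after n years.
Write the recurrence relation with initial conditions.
Each year the balance grows by 6%, i.e. is multiplied by 1 + 6/100 = 1.06, so P(n) = 1.06 × P(n-1). The initial deposit gives P(0) = 500.
Unrolling gives the closed form P(n) = 500 × (1.06)ⁿ.

P(n) = 1.06 × P(n-1), P(0) = 500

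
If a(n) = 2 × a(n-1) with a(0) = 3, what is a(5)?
Computing step by step:
a(0) = 3
a(1) = 2 × 3 = 6
a(2) = 2 × 6 = 12
a(3) = 2 × 12 = 24
a(4) = 2 × 24 = 48
a(5) = 2 × 48 = 96

96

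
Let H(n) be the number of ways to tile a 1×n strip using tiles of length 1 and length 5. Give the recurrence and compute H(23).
Condition on the last tile: it has length 1 (leaving a 1×(n-1) strip) or length 5 (leaving a 1×(n-5) strip), so H(n) = H(n-1) + H(n-5) (order-5 linear recurrence).
For 0 ≤ i < 5 only unit tiles fit, so H(i) = 1.
Iterating the recurrence: H(5) = 2, H(6) = 3, H(7) = 4, H(8) = 5, H(9) = 6, H(10) = 8, H(11) = 11, H(12) = 15, H(13) = 20, H(14) = 26, H(15) = 34, H(16) = 45, H(17) = 60, H(18) = 80, H(19) = 106, H(20) = 140, H(21) = 185, H(22) = 245, H(23) = 325.

H(n) = H(n-1) + H(n-5), with H(i) = 1 for 0 ≤ i < 5; H(23) = 325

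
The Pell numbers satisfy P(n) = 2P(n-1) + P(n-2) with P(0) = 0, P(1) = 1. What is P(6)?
Computing the sequence terms:
0, 1, 2, 5, 12, 29, 70

70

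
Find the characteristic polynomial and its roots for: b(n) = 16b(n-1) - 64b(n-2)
Substitute b(n) = rⁿ and divide through by rⁿ⁻²: r² - 16r + 64 = 0
Factor: (r - 8)² = 0, so r = 8 (double root).
General solution: b(n) = (A + Bn)·8ⁿ

Characteristic: r² - 16r + 64 = 0, Roots: r = 8 (double root)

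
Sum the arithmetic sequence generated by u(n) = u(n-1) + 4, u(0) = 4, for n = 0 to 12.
Computing the sequence terms: 4, 8, 12, 16, 20, 24, 28, 32, 36, 40, 44, 48, 52
Adding these values together:

364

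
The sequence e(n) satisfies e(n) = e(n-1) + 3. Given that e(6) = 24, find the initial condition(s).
e(6) = e(0) + 6·3, so e(0) = 24 - 18 = 6.

e(0) = 6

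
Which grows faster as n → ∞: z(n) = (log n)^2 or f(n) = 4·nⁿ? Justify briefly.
Comparing growth rates:
Growth-rate hierarchy: log n ≺ any polynomial ≺ any exponential cⁿ (c>1) ≺ n! ≺ nⁿ.
super-exponential nⁿ dominates polylogarithmic (log n)^2 asymptotically.

f(n) grows faster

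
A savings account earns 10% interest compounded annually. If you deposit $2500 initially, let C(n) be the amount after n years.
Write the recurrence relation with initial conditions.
Each year the balance grows by 10%, i.e. is multiplied by 1 + 10/100 = 1.1, so C(n) = 1.1 × C(n-1). The initial deposit gives C(0) = 2500.
Unrolling gives the closed form C(n) = 2500 × (1.1)ⁿ.

C(n) = 1.1 × C(n-1), C(0) = 2500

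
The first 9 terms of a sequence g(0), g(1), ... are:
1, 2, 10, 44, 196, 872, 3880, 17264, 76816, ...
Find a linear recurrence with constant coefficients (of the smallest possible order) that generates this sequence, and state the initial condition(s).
Look for the lowest-order linear relation among consecutive terms.
Observation: g(n) - 4·g(n-1) - (2)·g(n-2) = 0 holds for the shown terms, and no order-1 relation g(n) = α·g(n-1) + β fits.
Check at n=3: 4·10 + (2)·2 = 44. ✓

g(n) = 4g(n-1) + 2g(n-2), g(0) = 1, g(1) = 2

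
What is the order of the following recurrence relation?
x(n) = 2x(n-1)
The order is the largest lag k for which x(n-k) appears. Here the deepest term is x(n-1), so the order is 1.

Order 1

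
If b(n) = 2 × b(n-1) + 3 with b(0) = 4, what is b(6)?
Computing step by step:
b(0) = 4
b(1) = 2 × 4 + 3 = 11
b(2) = 2 × 11 + 3 = 25
b(3) = 2 × 25 + 3 = 53
b(4) = 2 × 53 + 3 = 109
b(5) = 2 × 109 + 3 = 221
b(6) = 2 × 221 + 3 = 445

445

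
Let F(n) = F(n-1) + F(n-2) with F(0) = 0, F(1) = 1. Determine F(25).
Computing the sequence terms:
0, 1, 1, 2, 3, 5, 8, 13, 21, 34, 55, 89, 144, 233, 377, 610, 987, 1597, 2584, 4181, 6765, 10946, 17711, 28657, 46368, 75025

75025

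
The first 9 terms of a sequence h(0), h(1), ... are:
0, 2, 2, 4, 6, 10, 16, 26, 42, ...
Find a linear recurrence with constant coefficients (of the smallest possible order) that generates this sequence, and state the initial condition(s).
Look for the lowest-order linear relation among consecutive terms.
Observation: h(n) - 1·h(n-1) - (1)·h(n-2) = 0 holds for the shown terms, and no order-1 relation h(n) = α·h(n-1) + β fits.
Check at n=3: 1·2 + (1)·2 = 4. ✓

h(n) = h(n-1) + h(n-2), h(0) = 0, h(1) = 2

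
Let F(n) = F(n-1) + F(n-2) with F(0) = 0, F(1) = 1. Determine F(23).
Computing the sequence terms:
0, 1, 1, 2, 3, 5, 8, 13, 21, 34, 55, 89, 144, 233, 377, 610, 987, 1597, 2584, 4181, 6765, 10946, 17711, 28657

28657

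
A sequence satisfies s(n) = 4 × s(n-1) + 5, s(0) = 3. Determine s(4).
Computing step by step:
s(0) = 3
s(1) = 4 × 3 + 5 = 17
s(2) = 4 × 17 + 5 = 73
s(3) = 4 × 73 + 5 = 297
s(4) = 4 × 297 + 5 = 1193

1193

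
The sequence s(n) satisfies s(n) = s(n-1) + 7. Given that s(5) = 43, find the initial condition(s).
s(5) = s(0) + 5·7, so s(0) = 43 - 35 = 8.

s(0) = 8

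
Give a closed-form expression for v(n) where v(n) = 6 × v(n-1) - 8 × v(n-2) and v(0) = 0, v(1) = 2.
Recurrence: v(n) = 6 × v(n-1) - 8 × v(n-2), initial: v(0) = 0, v(1) = 2.
Characteristic equation: r² - 6r + 8 = 0, which factors as (r - 4)(r - 2) = 0, so r = 4, 2. General solution v(n) = A·4ⁿ + B·2ⁿ. From v(0) = 0: A + B = 0. From v(1) = 2: 4A + 2B = 2. Solving gives A = 1, B = -1.

v(n) = 4ⁿ - 2ⁿ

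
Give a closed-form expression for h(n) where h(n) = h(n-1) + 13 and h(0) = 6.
Recurrence: h(n) = h(n-1) + 13, initial: h(0) = 6.
Each step adds 13, so h(n) = h(0) + 13n = 13n + 6.

h(n) = 13n + 6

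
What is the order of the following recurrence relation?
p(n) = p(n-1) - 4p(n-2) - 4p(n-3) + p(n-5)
The order is the largest lag k for which p(n-k) appears. Here the deepest term is p(n-5), so the order is 5.

Order 5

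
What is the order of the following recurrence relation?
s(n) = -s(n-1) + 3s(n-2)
The order is the largest lag k for which s(n-k) appears. Here the deepest term is s(n-2), so the order is 2.

Order 2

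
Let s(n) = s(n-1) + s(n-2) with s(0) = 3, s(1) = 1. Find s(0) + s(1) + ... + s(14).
Computing the sequence terms: 3, 1, 4, 5, 9, 14, 23, 37, 60, 97, 157, 254, 411, 665, 1076
Adding these values together:

2816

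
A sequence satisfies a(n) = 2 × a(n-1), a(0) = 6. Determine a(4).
Computing step by step:
a(0) = 6
a(1) = 2 × 6 = 12
a(2) = 2 × 12 = 24
a(3) = 2 × 24 = 48
a(4) = 2 × 48 = 96

96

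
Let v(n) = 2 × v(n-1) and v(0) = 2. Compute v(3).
Computing step by step:
v(0) = 2
v(1) = 2 × 2 = 4
v(2) = 2 × 4 = 8
v(3) = 2 × 8 = 16

16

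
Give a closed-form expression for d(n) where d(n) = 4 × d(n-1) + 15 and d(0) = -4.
Recurrence: d(n) = 4 × d(n-1) + 15, initial: d(0) = -4.
Try d(n) = A·4ⁿ + C. Substituting: A·4ⁿ + C = 4(A·4ⁿ⁻¹ + C) + 15 = A·4ⁿ + 4C + 15, so C = 4C + 15, giving C = -5. Then d(0) = A - 5 = -4 gives A = 1.

d(n) = 4ⁿ - 5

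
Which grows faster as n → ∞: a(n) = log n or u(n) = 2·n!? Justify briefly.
Comparing growth rates:
Growth-rate hierarchy: log n ≺ any polynomial ≺ any exponential cⁿ (c>1) ≺ n! ≺ nⁿ.
factorial dominates logarithmic asymptotically.

u(n) grows faster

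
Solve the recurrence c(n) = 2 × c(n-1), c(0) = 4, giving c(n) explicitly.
Recurrence: c(n) = 2 × c(n-1), initial: c(0) = 4.
Each term is 2 times the previous, so this is geometric with ratio 2. After n steps: c(n) = c(0)·2ⁿ = 4·2ⁿ.

c(n) = 4·2ⁿ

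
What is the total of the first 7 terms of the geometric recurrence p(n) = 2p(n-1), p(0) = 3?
Computing the sequence terms: 3, 6, 12, 24, 48, 96, 192
Adding these values together:

381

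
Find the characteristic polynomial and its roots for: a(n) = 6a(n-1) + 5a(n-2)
Substitute a(n) = rⁿ and divide through by rⁿ⁻²: r² - 6r - 5 = 0
Discriminant: 6² + 4·5 = 56, not a perfect square, so by the quadratic formula r = (6 ± √56)/2.
General solution: a(n) = A·r₁ⁿ + B·r₂ⁿ where r₁,r₂ = (6 ± √56)/2

Characteristic: r² - 6r - 5 = 0, Roots: r = (6 ± √56)/2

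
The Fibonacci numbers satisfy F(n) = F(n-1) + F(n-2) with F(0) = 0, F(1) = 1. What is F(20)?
Computing the sequence terms:
0, 1, 1, 2, 3, 5, 8, 13, 21, 34, 55, 89, 144, 233, 377, 610, 987, 1597, 2584, 4181, 6765

6765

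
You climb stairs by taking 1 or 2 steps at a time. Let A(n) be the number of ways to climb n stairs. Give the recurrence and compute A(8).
Condition on the size of the last step (1 to 2): before it there were n-1, …, n-2 stairs climbed, and these cases are disjoint, so A(n) = A(n-1) + A(n-2) (Fibonacci-type sequence).
Initial conditions by direct count (compositions of i into parts ≤ 2): A(1) = 1; A(2) = 2.
Iterating the recurrence: A(3) = 3, A(4) = 5, A(5) = 8, A(6) = 13, A(7) = 21, A(8) = 34.

A(n) = A(n-1) + A(n-2), A(1) = 1, A(2) = 2; A(8) = 34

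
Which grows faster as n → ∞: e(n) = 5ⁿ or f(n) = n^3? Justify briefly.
Comparing growth rates:
Growth-rate hierarchy: log n ≺ any polynomial ≺ any exponential cⁿ (c>1) ≺ n! ≺ nⁿ.
exponential base 5 dominates polynomial degree 3 asymptotically.

e(n) grows faster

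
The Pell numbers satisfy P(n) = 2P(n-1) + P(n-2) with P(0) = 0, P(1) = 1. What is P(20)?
Computing the sequence terms:
0, 1, 2, 5, 12, 29, 70, 169, 408, 985, 2378, 5741, 13860, 33461, 80782, 195025, 470832, 1136689, 2744210, 6625109, 15994428

15994428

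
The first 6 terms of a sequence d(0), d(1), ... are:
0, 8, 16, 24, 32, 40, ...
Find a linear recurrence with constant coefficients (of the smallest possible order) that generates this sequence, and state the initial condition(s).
Look for the lowest-order linear relation among consecutive terms.
Observation: consecutive differences are constant (= 8).
Check at n=2: 1·8 + 8 = 16. ✓

d(n) = d(n-1) + 8, d(0) = 0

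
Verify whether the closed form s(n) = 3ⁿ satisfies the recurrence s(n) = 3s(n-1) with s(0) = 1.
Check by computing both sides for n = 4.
From the recurrence with s(0) = 1:
  s(0) = 1, s(1) = 3, s(2) = 9, s(3) = 27, s(4) = 81
  so the recurrence gives s(4) = 81.
From the proposed closed form s(n) = 3ⁿ:
  s(4) = 81.
Both sides give 81 at n = 4, and the initial condition(s) match, so the closed form is consistent.

Yes, the closed form is correct.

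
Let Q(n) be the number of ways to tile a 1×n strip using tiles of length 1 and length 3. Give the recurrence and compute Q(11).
Condition on the last tile: it has length 1 (leaving a 1×(n-1) strip) or length 3 (leaving a 1×(n-3) strip), so Q(n) = Q(n-1) + Q(n-3) (order-3 linear recurrence).
For 0 ≤ i < 3 only unit tiles fit, so Q(i) = 1.
Iterating the recurrence: Q(3) = 2, Q(4) = 3, Q(5) = 4, Q(6) = 6, Q(7) = 9, Q(8) = 13, Q(9) = 19, Q(10) = 28, Q(11) = 41.

Q(n) = Q(n-1) + Q(n-3), with Q(i) = 1 for 0 ≤ i < 3; Q(11) = 41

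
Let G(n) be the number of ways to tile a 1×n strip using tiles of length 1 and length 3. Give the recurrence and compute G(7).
Condition on the last tile: it has length 1 (leaving a 1×(n-1) strip) or length 3 (leaving a 1×(n-3) strip), so G(n) = G(n-1) + G(n-3) (order-3 linear recurrence).
For 0 ≤ i < 3 only unit tiles fit, so G(i) = 1.
Iterating the recurrence: G(3) = 2, G(4) = 3, G(5) = 4, G(6) = 6, G(7) = 9.

G(n) = G(n-1) + G(n-3), with G(i) = 1 for 0 ≤ i < 3; G(7) = 9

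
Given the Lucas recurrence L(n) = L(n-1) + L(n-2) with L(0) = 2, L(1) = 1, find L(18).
Computing the sequence terms:
2, 1, 3, 4, 7, 11, 18, 29, 47, 76, 123, 199, 322, 521, 843, 1364, 2207, 3571, 5778

5778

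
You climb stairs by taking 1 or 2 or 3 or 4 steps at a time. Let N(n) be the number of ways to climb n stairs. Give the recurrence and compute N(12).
Condition on the size of the last step (1 to 4): before it there were n-1, …, n-4 stairs climbed, and these cases are disjoint, so N(n) = N(n-1) + N(n-2) + N(n-3) + N(n-4) (order-4 linear recurrence).
Initial conditions by direct count (compositions of i into parts ≤ 4): N(1) = 1; N(2) = 2; N(3) = 4; N(4) = 8.
Iterating the recurrence: N(5) = 15, N(6) = 29, N(7) = 56, N(8) = 108, N(9) = 208, N(10) = 401, N(11) = 773, N(12) = 1490.

N(n) = N(n-1) + N(n-2) + N(n-3) + N(n-4), N(1) = 1, N(2) = 2, N(3) = 4, N(4) = 8; N(12) = 1490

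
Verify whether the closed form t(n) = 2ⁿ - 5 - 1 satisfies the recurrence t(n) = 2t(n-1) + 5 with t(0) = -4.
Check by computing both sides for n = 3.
From the recurrence with t(0) = -4:
  t(0) = -4, t(1) = -3, t(2) = -1, t(3) = 3
  so the recurrence gives t(3) = 3.
From the proposed closed form t(n) = 2ⁿ - 5 - 1:
  t(3) = 2.
The recurrence gives 3 but the closed form gives 2, so the closed form does not satisfy the recurrence.

No, the closed form is incorrect.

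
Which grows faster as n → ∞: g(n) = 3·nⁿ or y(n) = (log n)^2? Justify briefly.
Comparing growth rates:
Growth-rate hierarchy: log n ≺ any polynomial ≺ any exponential cⁿ (c>1) ≺ n! ≺ nⁿ.
super-exponential nⁿ dominates polylogarithmic (log n)^2 asymptotically.

g(n) grows faster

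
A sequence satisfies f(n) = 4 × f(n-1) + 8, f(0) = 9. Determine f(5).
Computing step by step:
f(0) = 9
f(1) = 4 × 9 + 8 = 44
f(2) = 4 × 44 + 8 = 184
f(3) = 4 × 184 + 8 = 744
f(4) = 4 × 744 + 8 = 2984
f(5) = 4 × 2984 + 8 = 11944

11944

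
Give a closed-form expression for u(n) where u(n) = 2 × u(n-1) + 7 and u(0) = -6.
Recurrence: u(n) = 2 × u(n-1) + 7, initial: u(0) = -6.
Try u(n) = A·2ⁿ + C. Substituting: A·2ⁿ + C = 2(A·2ⁿ⁻¹ + C) + 7 = A·2ⁿ + 2C + 7, so C = 2C + 7, giving C = -7. Then u(0) = A - 7 = -6 gives A = 1.

u(n) = 2ⁿ - 7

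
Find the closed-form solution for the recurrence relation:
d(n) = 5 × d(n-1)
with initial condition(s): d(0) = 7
Recurrence: d(n) = 5 × d(n-1), initial: d(0) = 7.
Each term is 5 times the previous, so this is geometric with ratio 5. After n steps: d(n) = d(0)·5ⁿ = 7·5ⁿ.

d(n) = 7·5ⁿ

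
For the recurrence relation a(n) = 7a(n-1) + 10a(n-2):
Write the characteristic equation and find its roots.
Substitute a(n) = rⁿ and divide through by rⁿ⁻²: r² - 7r - 10 = 0
Discriminant: 7² + 4·10 = 89, not a perfect square, so by the quadratic formula r = (7 ± √89)/2.
General solution: a(n) = A·r₁ⁿ + B·r₂ⁿ where r₁,r₂ = (7 ± √89)/2

Characteristic: r² - 7r - 10 = 0, Roots: r = (7 ± √89)/2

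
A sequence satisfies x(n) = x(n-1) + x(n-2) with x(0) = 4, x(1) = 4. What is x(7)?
Computing the sequence terms:
4, 4, 8, 12, 20, 32, 52, 84

84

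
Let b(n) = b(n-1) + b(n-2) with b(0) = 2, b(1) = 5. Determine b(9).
Computing the sequence terms:
2, 5, 7, 12, 19, 31, 50, 81, 131, 212

212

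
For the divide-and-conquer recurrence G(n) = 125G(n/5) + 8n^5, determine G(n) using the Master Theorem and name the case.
Master Theorem template: G(n) = a·G(n/b) + f(n).
Here: a=125, b=5, f(n)=8n^5
Compute log_b(a) = log_5(125) = 3.
f(n) = 8n^5 = Ω(n^(3+ε)) with ε = 2, and the regularity condition holds (a·f(n/b) = (a/b^5)·f(n) with a/b^5 = 5^-2 < 1). Case 3: G(n) = Θ(f(n)) = Θ(n^5).

Case 3: G(n) = Θ(n^5)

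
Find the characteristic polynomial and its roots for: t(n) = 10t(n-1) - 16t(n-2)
Substitute t(n) = rⁿ and divide through by rⁿ⁻²: r² - 10r + 16 = 0
Factor: (r - 2)(r - 8) = 0, so r = 2, 8.
General solution: t(n) = A·2ⁿ + B·8ⁿ

Characteristic: r² - 10r + 16 = 0, Roots: r = 2, 8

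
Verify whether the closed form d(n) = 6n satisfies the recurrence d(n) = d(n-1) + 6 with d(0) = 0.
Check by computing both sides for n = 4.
From the recurrence with d(0) = 0:
  d(0) = 0, d(1) = 6, d(2) = 12, d(3) = 18, d(4) = 24
  so the recurrence gives d(4) = 24.
From the proposed closed form d(n) = 6n:
  d(4) = 24.
Both sides give 24 at n = 4, and the initial condition(s) match, so the closed form is consistent.

Yes, the closed form is correct.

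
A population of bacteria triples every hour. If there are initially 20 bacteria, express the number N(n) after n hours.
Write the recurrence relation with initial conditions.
Each hour multiplies the count by 3, so the count after n hours depends only on the count after n-1 hours: N(n) = 3 × N(n-1). The starting count gives N(0) = 20.
Unrolling n times gives the closed form N(n) = 20 × 3ⁿ.

N(n) = 3 × N(n-1), N(0) = 20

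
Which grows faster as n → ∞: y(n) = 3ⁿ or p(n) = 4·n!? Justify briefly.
Comparing growth rates:
Growth-rate hierarchy: log n ≺ any polynomial ≺ any exponential cⁿ (c>1) ≺ n! ≺ nⁿ.
factorial dominates exponential base 3 asymptotically.

p(n) grows faster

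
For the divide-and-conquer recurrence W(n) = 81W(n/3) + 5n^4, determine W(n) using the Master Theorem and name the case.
Master Theorem template: W(n) = a·W(n/b) + f(n).
Here: a=81, b=3, f(n)=5n^4
Compute log_b(a) = log_3(81) = 4.
f(n) = 5n^4 = Θ(n^4). Case 2: W(n) = Θ(n^4 log n).

Case 2: W(n) = Θ(n^4 log n)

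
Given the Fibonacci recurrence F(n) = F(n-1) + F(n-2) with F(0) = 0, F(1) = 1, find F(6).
Computing the sequence terms:
0, 1, 1, 2, 3, 5, 8

8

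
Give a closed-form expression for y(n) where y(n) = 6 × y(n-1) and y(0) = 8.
Recurrence: y(n) = 6 × y(n-1), initial: y(0) = 8.
Each term is 6 times the previous, so this is geometric with ratio 6. After n steps: y(n) = y(0)·6ⁿ = 8·6ⁿ.

y(n) = 8·6ⁿ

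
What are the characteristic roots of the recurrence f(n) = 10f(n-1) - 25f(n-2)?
Substitute f(n) = rⁿ and divide through by rⁿ⁻²: r² - 10r + 25 = 0
Factor: (r - 5)² = 0, so r = 5 (double root).
General solution: f(n) = (A + Bn)·5ⁿ

Characteristic: r² - 10r + 25 = 0, Roots: r = 5 (double root)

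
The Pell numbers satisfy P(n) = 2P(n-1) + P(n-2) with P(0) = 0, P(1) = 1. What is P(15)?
Computing the sequence terms:
0, 1, 2, 5, 12, 29, 70, 169, 408, 985, 2378, 5741, 13860, 33461, 80782, 195025

195025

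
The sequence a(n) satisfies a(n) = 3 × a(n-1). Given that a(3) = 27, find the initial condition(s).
In general a(n) = 3ⁿ · a(0). At n = 3: a(0) = a(3) / 3^3 = 27 / 27 = 1.

a(0) = 1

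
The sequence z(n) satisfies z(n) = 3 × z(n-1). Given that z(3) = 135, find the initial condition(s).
In general z(n) = 3ⁿ · z(0). At n = 3: z(0) = z(3) / 3^3 = 135 / 27 = 5.

z(0) = 5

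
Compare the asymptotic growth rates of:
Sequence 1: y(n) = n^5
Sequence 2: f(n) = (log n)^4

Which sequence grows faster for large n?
Comparing growth rates:
Growth-rate hierarchy: log n ≺ any polynomial ≺ any exponential cⁿ (c>1) ≺ n! ≺ nⁿ.
polynomial degree 5 dominates polylogarithmic (log n)^4 asymptotically.

y(n) grows faster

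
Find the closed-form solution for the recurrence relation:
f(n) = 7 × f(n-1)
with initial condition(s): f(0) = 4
Recurrence: f(n) = 7 × f(n-1), initial: f(0) = 4.
Each term is 7 times the previous, so this is geometric with ratio 7. After n steps: f(n) = f(0)·7ⁿ = 4·7ⁿ.

f(n) = 4·7ⁿ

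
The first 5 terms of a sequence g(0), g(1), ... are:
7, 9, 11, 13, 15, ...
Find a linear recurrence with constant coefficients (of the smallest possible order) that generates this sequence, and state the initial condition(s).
Look for the lowest-order linear relation among consecutive terms.
Observation: consecutive differences are constant (= 2).
Check at n=2: 1·9 + 2 = 11. ✓

g(n) = g(n-1) + 2, g(0) = 7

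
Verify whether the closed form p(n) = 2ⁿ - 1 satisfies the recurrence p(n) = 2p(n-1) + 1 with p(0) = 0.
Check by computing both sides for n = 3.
From the recurrence with p(0) = 0:
  p(0) = 0, p(1) = 1, p(2) = 3, p(3) = 7
  so the recurrence gives p(3) = 7.
From the proposed closed form p(n) = 2ⁿ - 1:
  p(3) = 7.
Both sides give 7 at n = 3, and the initial condition(s) match, so the closed form is consistent.

Yes, the closed form is correct.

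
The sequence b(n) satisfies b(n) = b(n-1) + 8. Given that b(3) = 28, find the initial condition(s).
b(3) = b(0) + 3·8, so b(0) = 28 - 24 = 4.

b(0) = 4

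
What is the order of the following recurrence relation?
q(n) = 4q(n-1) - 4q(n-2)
The order is the largest lag k for which q(n-k) appears. Here the deepest term is q(n-2), so the order is 2.

Order 2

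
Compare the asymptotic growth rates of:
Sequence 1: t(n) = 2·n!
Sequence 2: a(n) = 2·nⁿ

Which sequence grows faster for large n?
Comparing growth rates:
Growth-rate hierarchy: log n ≺ any polynomial ≺ any exponential cⁿ (c>1) ≺ n! ≺ nⁿ.
super-exponential nⁿ dominates factorial asymptotically.

a(n) grows faster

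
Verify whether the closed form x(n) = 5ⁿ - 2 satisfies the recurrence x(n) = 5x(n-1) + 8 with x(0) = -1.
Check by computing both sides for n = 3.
From the recurrence with x(0) = -1:
  x(0) = -1, x(1) = 3, x(2) = 23, x(3) = 123
  so the recurrence gives x(3) = 123.
From the proposed closed form x(n) = 5ⁿ - 2:
  x(3) = 123.
Both sides give 123 at n = 3, and the initial condition(s) match, so the closed form is consistent.

Yes, the closed form is correct.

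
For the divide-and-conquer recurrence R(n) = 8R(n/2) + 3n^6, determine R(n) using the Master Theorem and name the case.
Master Theorem template: R(n) = a·R(n/b) + f(n).
Here: a=8, b=2, f(n)=3n^6
Compute log_b(a) = log_2(8) = 3.
f(n) = 3n^6 = Ω(n^(3+ε)) with ε = 3, and the regularity condition holds (a·f(n/b) = (a/b^6)·f(n) with a/b^6 = 2^-3 < 1). Case 3: R(n) = Θ(f(n)) = Θ(n^6).

Case 3: R(n) = Θ(n^6)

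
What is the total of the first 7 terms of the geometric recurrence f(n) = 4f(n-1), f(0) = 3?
Computing the sequence terms: 3, 12, 48, 192, 768, 3072, 12288
Adding these values together:

16383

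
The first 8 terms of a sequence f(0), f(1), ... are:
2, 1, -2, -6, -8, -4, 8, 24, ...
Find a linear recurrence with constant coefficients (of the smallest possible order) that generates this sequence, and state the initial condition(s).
Look for the lowest-order linear relation among consecutive terms.
Observation: f(n) - 2·f(n-1) - (-2)·f(n-2) = 0 holds for the shown terms, and no order-1 relation f(n) = α·f(n-1) + β fits.
Check at n=3: 2·-2 + (-2)·1 = -6. ✓

f(n) = 2f(n-1) - 2f(n-2), f(0) = 2, f(1) = 1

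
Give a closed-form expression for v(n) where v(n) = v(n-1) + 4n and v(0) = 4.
Recurrence: v(n) = v(n-1) + 4n, initial: v(0) = 4.
Telescoping: v(n) = v(0) + 4·Σᵢ₌₁ⁿ i = 4 + 4·n(n+1)/2.

v(n) = 4·n(n+1)/2 + 4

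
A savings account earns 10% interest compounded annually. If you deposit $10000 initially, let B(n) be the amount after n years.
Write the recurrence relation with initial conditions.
Each year the balance grows by 10%, i.e. is multiplied by 1 + 10/100 = 1.1, so B(n) = 1.1 × B(n-1). The initial deposit gives B(0) = 10000.
Unrolling gives the closed form B(n) = 10000 × (1.1)ⁿ.

B(n) = 1.1 × B(n-1), B(0) = 10000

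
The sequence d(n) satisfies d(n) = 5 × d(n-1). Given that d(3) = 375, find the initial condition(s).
In general d(n) = 5ⁿ · d(0). At n = 3: d(0) = d(3) / 5^3 = 375 / 125 = 3.

d(0) = 3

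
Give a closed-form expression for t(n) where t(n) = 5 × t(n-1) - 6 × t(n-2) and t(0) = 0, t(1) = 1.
Recurrence: t(n) = 5 × t(n-1) - 6 × t(n-2), initial: t(0) = 0, t(1) = 1.
Characteristic equation: r² - 5r + 6 = 0, which factors as (r - 3)(r - 2) = 0, so r = 3, 2. General solution t(n) = A·3ⁿ + B·2ⁿ. From t(0) = 0: A + B = 0. From t(1) = 1: 3A + 2B = 1. Solving gives A = 1, B = -1.

t(n) = 3ⁿ - 2ⁿ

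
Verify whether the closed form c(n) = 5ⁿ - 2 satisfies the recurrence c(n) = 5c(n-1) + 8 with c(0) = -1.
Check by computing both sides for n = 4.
From the recurrence with c(0) = -1:
  c(0) = -1, c(1) = 3, c(2) = 23, c(3) = 123, c(4) = 623
  so the recurrence gives c(4) = 623.
From the proposed closed form c(n) = 5ⁿ - 2:
  c(4) = 623.
Both sides give 623 at n = 4, and the initial condition(s) match, so the closed form is consistent.

Yes, the closed form is correct.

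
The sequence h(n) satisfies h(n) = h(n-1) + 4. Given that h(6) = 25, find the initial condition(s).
h(6) = h(0) + 6·4, so h(0) = 25 - 24 = 1.

h(0) = 1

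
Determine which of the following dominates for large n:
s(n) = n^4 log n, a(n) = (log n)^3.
Comparing growth rates:
Growth-rate hierarchy: log n ≺ any polynomial ≺ any exponential cⁿ (c>1) ≺ n! ≺ nⁿ.
polynomial degree 4 (with log factor) dominates polylogarithmic (log n)^3 asymptotically.

s(n) grows faster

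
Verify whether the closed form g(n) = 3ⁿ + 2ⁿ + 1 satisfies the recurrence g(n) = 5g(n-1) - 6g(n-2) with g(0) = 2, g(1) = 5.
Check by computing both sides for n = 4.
From the recurrence with g(0) = 2, g(1) = 5:
  g(0) = 2, g(1) = 5, g(2) = 13, g(3) = 35, g(4) = 97
  so the recurrence gives g(4) = 97.
From the proposed closed form g(n) = 3ⁿ + 2ⁿ + 1:
  g(4) = 98.
The recurrence gives 97 but the closed form gives 98, so the closed form does not satisfy the recurrence.

No, the closed form is incorrect.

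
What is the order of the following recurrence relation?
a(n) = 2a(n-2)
The order is the largest lag k for which a(n-k) appears. Here the deepest term is a(n-2), so the order is 2.

Order 2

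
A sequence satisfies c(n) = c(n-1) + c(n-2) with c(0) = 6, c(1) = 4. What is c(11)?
Computing the sequence terms:
6, 4, 10, 14, 24, 38, 62, 100, 162, 262, 424, 686

686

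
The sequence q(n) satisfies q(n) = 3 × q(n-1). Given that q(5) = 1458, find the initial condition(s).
In general q(n) = 3ⁿ · q(0). At n = 5: q(0) = q(5) / 3^5 = 1458 / 243 = 6.

q(0) = 6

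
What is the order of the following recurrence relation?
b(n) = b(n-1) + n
The order is the largest lag k for which b(n-k) appears. Here the deepest term is b(n-1) (the n term is non-homogeneous and does not affect the order), so the order is 1.

Order 1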